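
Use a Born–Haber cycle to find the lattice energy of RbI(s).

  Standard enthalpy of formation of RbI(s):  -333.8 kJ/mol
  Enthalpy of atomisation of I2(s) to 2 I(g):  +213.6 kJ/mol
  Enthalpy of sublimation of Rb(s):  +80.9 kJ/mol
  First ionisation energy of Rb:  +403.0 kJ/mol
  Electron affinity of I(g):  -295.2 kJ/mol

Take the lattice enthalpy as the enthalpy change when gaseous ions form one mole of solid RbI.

ΔHf° = 1·ΔHsub + 1·(ΣIE) + 1/2·D(I2) + 1·EA + U
-333.8 = 1·(+80.9) + 1·(+403.0) + 1/2·(+213.6) + 1·(-295.2) + U
U = -333.8 − (+295.5) = -629.3 kJ/mol

U = -629.3 kJ/mol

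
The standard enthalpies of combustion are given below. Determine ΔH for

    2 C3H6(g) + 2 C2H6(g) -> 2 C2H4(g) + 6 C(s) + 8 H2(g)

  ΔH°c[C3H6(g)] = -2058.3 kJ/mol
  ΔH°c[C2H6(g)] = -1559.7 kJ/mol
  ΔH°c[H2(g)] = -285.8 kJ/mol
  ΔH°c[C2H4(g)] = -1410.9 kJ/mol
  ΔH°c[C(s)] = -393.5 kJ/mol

With combustion enthalpies, reactants minus products:
= [2·(-2058.3) + 2·(-1559.7)] − [2·(-1410.9) + 6·(-393.5) + 8·(-285.8)]
= 233.2 kJ/mol

ΔH = 233.2 kJ/mol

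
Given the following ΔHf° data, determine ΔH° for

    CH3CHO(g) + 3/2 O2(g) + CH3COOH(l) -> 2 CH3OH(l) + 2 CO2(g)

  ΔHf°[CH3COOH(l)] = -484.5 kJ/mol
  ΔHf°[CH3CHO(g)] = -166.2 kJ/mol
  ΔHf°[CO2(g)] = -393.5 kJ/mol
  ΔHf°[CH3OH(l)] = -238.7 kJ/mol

Products: 2·(-238.7) + 2·(-393.5) = -1264.4
Reactants: 1·(-166.2) + 3/2·(+0.0) + 1·(-484.5) = -650.7
ΔH° = (-1264.4) − (-650.7) = -613.7 kJ/mol

ΔH° = -613.7 kJ/mol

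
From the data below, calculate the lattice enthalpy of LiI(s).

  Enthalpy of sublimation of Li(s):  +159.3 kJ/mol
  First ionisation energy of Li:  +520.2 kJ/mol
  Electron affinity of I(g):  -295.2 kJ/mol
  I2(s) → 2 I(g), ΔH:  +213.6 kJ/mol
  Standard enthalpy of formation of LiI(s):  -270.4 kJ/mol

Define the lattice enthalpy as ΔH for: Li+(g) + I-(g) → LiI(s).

U = -761.5 kJ/mol

ΔHf° = 1·ΔHsub + 1·(ΣIE) + 1/2·D(I2) + 1·EA + U
-270.4 = 1·(+159.3) + 1·(+520.2) + 1/2·(+213.6) + 1·(-295.2) + U
U = -270.4 − (+491.1) = -761.5 kJ/mol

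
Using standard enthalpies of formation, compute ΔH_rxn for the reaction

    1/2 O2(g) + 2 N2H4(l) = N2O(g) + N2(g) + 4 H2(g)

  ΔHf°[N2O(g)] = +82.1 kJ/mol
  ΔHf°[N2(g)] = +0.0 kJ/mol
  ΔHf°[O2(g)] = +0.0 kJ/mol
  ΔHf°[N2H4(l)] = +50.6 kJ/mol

Products: 1·(+82.1) + 1·(+0.0) + 4·(+0.0) = +82.1
Reactants: 1/2·(+0.0) + 2·(+50.6) = +101.2
ΔH_rxn = (+82.1) − (+101.2) = -19.1 kJ/mol

ΔH_rxn = -19.1 kJ/mol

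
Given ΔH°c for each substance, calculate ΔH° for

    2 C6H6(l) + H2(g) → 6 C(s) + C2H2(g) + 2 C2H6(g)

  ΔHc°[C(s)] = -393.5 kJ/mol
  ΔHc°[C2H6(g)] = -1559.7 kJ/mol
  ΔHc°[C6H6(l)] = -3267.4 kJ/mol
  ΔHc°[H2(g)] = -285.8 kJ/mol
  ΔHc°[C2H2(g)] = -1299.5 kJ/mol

With combustion enthalpies, reactants minus products:
= [2·(-3267.4) + 1·(-285.8)] − [6·(-393.5) + 1·(-1299.5) + 2·(-1559.7)]
= -40.7 kJ/mol

ΔH° = -40.7 kJ/mol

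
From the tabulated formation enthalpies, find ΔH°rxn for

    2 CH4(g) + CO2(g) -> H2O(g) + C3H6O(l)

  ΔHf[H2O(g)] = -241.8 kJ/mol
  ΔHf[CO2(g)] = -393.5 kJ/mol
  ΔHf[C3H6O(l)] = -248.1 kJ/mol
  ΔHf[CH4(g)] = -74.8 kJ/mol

Products: 1·(-241.8) + 1·(-248.1) = -489.9
Reactants: 2·(-74.8) + 1·(-393.5) = -543.1
ΔH°rxn = (-489.9) − (-543.1) = 53.2 kJ/mol

ΔH°rxn = 53.2 kJ/mol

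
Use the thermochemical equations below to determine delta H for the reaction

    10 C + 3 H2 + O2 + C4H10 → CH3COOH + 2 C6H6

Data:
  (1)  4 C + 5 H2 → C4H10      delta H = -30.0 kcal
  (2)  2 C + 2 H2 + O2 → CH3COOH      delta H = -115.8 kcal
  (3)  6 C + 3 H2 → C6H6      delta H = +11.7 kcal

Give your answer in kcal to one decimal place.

(1) reversed (C4H10 must end up as a reactant): +30.0 kcal
(2) as written (CH3COOH already on the product side): -115.8 kcal
(3) × 2 (scale by 2 for the 2 C6H6): (2)·(+11.7) = +23.4 kcal
delta H = (-1)·(-30.0) + (1)·(-115.8) + (2)·(+11.7) = -62.4 kcal

delta H = -62.4 kcal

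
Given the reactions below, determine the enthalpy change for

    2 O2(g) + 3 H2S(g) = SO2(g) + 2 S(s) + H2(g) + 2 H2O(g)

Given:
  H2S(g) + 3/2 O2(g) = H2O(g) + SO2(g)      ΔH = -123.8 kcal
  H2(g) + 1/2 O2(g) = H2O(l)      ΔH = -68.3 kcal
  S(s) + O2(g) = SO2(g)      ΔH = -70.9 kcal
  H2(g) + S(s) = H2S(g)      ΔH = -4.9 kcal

equation 1 × 2 (scale by 2 for the 2 H2O(g)): (2)·(-123.8) = -247.6 kcal
equation 2: not needed (H2O(l) appears nowhere else).
equation 3 reversed: +70.9 kcal
equation 4 reversed: +4.9 kcal
Since enthalpy is a state function, ΔH = (2)·(-123.8) + (-1)·(-70.9) + (-1)·(-4.9) = -171.8 kcal

ΔH = -171.8 kcal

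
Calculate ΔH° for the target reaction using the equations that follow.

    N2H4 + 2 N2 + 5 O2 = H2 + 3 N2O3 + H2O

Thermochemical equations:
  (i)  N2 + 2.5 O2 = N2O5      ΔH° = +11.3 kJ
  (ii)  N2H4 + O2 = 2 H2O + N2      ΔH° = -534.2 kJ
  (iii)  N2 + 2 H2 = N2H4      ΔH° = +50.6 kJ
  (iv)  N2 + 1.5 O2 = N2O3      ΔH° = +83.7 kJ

(i): not needed.
(ii) × 1/2: (1/2)·(-534.2) = -267.1 kJ
(iii) reversed and × 1/2: (-1/2)·(+50.6) = -25.3 kJ
(iv) × 3: (3)·(+83.7) = +251.1 kJ
Combining the equations, ΔH° = (-267.1) + (-25.3) + (+251.1) = -41.3 kJ

ΔH° = -41.3 kJ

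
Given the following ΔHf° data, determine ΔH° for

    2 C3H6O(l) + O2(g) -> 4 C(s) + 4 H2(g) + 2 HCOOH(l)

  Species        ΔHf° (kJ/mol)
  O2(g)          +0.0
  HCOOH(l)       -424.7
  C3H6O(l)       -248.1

Products: 4·(+0.0) + 4·(+0.0) + 2·(-424.7) = -849.4
Reactants: 2·(-248.1) + 1·(+0.0) = -496.2
ΔH° = (-849.4) − (-496.2) = -353.2 kJ/mol

ΔH° = -353.2 kJ/mol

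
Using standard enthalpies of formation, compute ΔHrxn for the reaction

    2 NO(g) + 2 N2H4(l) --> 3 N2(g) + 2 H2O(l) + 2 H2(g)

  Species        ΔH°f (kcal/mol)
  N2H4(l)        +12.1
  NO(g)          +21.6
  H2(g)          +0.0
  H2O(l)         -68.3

ΔHrxn = -204.0 kcal/mol

ΔH°rxn = Σ nΔHf°(products) − Σ nΔHf°(reactants).
Products: 3·(+0.0) + 2·(-68.3) + 2·(+0.0) = -136.6
Reactants: 2·(+21.6) + 2·(+12.1) = +67.4
ΔHrxn = (-136.6) − (+67.4) = -204.0 kcal/mol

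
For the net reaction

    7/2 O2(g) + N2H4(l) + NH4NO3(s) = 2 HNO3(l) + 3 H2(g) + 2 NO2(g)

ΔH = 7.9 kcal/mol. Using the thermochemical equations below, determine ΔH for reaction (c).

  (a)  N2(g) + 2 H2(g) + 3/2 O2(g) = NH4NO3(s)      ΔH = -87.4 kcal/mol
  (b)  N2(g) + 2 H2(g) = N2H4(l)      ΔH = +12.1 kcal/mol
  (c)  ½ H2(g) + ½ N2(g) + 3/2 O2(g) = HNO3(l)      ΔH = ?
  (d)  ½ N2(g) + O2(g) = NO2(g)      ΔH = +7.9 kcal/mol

(a) reversed (NH4NO3(s) must end up as a reactant): +87.4 kcal/mol
(b) reversed (reverse to put N2H4(l) on the reactant side): -12.1 kcal/mol
(c) × 2 (×2 to match 2 HNO3(l) in the target): contributes 2·x
(d) × 2 (×2 to match 2 NO2(g) in the target): (2)·(+7.9) = +15.8 kcal/mol
+7.9 = (+87.4) + (-12.1) + (+15.8) + 2·x
x = (+7.9 − (+91.1)) / (2) = -41.6 kcal/mol

ΔH = -41.6 kcal/mol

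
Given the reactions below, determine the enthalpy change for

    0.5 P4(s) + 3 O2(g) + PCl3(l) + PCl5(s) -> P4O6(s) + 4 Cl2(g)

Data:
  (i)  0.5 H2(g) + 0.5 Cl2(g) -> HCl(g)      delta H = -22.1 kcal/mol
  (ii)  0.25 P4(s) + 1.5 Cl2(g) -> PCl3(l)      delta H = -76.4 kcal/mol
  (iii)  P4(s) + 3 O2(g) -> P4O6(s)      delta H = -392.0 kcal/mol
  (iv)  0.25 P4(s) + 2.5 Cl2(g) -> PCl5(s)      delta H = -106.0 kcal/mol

(i): not needed.
(ii) reversed: +76.4 kcal/mol
(iii) as written: -392.0 kcal/mol
(iv) reversed: +106.0 kcal/mol
Combining the equations, delta H = (-1)·(-76.4) + (1)·(-392.0) + (-1)·(-106.0) = -209.6 kcal/mol

delta H = -209.6 kcal/mol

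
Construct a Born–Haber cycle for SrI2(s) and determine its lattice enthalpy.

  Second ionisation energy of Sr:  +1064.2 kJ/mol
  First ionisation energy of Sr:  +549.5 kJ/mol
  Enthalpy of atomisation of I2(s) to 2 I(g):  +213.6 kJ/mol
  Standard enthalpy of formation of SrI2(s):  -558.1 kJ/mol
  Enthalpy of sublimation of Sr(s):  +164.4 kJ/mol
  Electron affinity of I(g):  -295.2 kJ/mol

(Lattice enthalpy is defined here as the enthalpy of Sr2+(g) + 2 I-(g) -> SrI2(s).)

ΔHf° = 1·ΔHsub + 1·(ΣIE) + 1·D(I2) + 2·EA + U
-558.1 = 1·(+164.4) + 1·(+1613.7) + 1·(+213.6) + 2·(-295.2) + U
U = -558.1 − (+1401.3) = -1959.4 kJ/mol

U = -1959.4 kJ/mol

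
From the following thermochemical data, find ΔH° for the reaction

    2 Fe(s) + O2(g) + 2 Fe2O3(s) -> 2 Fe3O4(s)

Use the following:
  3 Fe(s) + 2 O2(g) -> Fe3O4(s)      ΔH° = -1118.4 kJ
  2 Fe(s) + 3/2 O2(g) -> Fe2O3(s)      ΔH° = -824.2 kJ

ΔH° = -588.4 kJ

equation 1 × 2 (scale by 2 for the 2 Fe3O4(s)): (2)·(-1118.4) = -2236.8 kJ
equation 2 reversed and × 2 (reverse to put Fe2O3(s) on the reactant side; ×2 to match 2 Fe2O3(s) in the target): (-2)·(-824.2) = +1648.4 kJ
By Hess's law, ΔH° = (-2236.8) + (+1648.4) = -588.4 kJ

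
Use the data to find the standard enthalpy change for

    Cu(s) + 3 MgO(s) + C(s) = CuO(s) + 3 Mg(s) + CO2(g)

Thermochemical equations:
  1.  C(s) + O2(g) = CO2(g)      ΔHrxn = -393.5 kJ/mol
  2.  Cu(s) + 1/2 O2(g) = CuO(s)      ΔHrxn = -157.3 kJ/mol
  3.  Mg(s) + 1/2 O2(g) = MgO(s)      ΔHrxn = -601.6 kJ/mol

eq. 1 as written (CO2(g) already on the product side): -393.5 kJ/mol
eq. 2 as written (CuO(s) already on the product side): -157.3 kJ/mol
eq. 3 reversed and × 3 (reverse to put MgO(s) on the reactant side; ×3 to match 3 MgO(s) in the target): (-3)·(-601.6) = +1804.8 kJ/mol
Summing the manipulated equations, ΔHrxn = (-393.5) + (-157.3) + (+1804.8) = 1254.0 kJ/mol

ΔHrxn = 1254.0 kJ/mol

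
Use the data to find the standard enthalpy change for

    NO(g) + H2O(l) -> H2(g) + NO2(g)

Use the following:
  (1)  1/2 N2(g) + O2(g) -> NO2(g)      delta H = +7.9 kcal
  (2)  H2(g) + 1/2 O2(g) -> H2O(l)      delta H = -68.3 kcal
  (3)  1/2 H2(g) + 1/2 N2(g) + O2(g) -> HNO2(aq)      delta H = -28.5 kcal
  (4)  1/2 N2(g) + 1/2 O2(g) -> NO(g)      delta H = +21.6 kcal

(1) as written (NO2(g) already on the product side): +7.9 kcal
(2) reversed (reverse to put H2O(l) on the reactant side): +68.3 kcal
(3): not needed (HNO2(aq) appears nowhere else).
(4) reversed (reverse to put NO(g) on the reactant side): -21.6 kcal
delta H = (1)·(+7.9) + (-1)·(-68.3) + (-1)·(+21.6) = 54.6 kcal

delta H = 54.6 kcal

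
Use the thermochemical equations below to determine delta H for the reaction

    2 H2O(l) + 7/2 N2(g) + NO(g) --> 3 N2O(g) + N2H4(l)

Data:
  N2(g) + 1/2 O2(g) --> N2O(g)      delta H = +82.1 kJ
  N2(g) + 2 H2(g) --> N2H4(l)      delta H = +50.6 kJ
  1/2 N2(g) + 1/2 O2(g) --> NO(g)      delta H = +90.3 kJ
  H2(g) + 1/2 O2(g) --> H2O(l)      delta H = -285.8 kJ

equation 1 × 3 (×3 to match 3 N2O(g) in the target): (3)·(+82.1) = +246.3 kJ
equation 2 as written (N2H4(l) already on the product side): +50.6 kJ
equation 3 reversed (reverse to put NO(g) on the reactant side): -90.3 kJ
equation 4 reversed and × 2 (H2O(l) must end up as a reactant; scale by 2 for the 2 H2O(l)): (-2)·(-285.8) = +571.6 kJ
Combining the equations, delta H = (+246.3) + (+50.6) + (-90.3) + (+571.6) = 778.2 kJ

delta H = 778.2 kJ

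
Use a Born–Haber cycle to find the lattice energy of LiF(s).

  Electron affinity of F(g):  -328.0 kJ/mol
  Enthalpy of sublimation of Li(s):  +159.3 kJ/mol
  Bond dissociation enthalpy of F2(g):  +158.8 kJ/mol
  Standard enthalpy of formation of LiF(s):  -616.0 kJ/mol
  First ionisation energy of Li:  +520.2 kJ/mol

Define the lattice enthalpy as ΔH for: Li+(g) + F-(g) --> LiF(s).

U = -1046.9 kJ/mol

ΔHf° = 1·ΔHsub + 1·(ΣIE) + 1/2·D(F2) + 1·EA + U
-616.0 = 1·(+159.3) + 1·(+520.2) + 1/2·(+158.8) + 1·(-328.0) + U
U = -616.0 − (+430.9) = -1046.9 kJ/mol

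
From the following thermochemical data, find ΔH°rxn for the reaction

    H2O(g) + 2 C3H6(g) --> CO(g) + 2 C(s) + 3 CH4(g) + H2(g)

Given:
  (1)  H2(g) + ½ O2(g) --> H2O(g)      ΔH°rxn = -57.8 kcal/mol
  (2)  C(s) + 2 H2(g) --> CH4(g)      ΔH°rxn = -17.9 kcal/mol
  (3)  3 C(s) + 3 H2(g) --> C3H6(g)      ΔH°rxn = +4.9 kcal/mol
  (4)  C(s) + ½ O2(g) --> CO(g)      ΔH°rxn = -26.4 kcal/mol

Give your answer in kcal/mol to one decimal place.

ΔH°rxn = -32.1 kcal/mol

(1) reversed: +57.8 kcal/mol
(2) × 3: (3)·(-17.9) = -53.7 kcal/mol
(3) reversed and × 2: (-2)·(+4.9) = -9.8 kcal/mol
(4) as written: -26.4 kcal/mol
ΔH°rxn = (-1)·(-57.8) + (3)·(-17.9) + (-2)·(+4.9) + (1)·(-26.4) = -32.1 kcal/mol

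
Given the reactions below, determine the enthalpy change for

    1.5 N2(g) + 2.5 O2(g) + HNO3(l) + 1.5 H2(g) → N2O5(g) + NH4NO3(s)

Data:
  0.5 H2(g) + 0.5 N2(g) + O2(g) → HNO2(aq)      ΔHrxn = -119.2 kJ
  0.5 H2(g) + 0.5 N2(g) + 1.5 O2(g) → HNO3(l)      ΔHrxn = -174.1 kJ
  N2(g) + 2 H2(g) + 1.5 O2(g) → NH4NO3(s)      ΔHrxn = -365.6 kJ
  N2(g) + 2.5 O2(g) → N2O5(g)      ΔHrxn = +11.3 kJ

ΔHrxn = -180.2 kJ

equation 1: not needed.
equation 2 reversed: +174.1 kJ
equation 3 as written: -365.6 kJ
equation 4 as written: +11.3 kJ
ΔHrxn = (+174.1) + (-365.6) + (+11.3) = -180.2 kJ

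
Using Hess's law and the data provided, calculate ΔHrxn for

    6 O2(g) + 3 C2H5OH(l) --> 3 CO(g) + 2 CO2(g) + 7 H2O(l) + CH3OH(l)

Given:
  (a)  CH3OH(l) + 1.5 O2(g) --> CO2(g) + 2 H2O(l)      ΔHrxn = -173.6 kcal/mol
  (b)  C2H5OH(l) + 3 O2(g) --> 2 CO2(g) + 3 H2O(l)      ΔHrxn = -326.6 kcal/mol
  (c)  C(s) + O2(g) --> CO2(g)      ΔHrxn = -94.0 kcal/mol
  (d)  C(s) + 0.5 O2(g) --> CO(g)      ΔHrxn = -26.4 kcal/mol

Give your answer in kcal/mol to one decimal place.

ΔHrxn = -603.4 kcal/mol

(a) reversed (reverse to put CH3OH(l) on the product side): +173.6 kcal/mol
(b) × 3 (scale by 3 for the 3 C2H5OH(l)): (3)·(-326.6) = -979.8 kcal/mol
(c) reversed and × 3: (-3)·(-94.0) = +282.0 kcal/mol
(d) × 3 (×3 to match 3 CO(g) in the target): (3)·(-26.4) = -79.2 kcal/mol
ΔHrxn = (+173.6) + (-979.8) + (+282.0) + (-79.2) = -603.4 kcal/mol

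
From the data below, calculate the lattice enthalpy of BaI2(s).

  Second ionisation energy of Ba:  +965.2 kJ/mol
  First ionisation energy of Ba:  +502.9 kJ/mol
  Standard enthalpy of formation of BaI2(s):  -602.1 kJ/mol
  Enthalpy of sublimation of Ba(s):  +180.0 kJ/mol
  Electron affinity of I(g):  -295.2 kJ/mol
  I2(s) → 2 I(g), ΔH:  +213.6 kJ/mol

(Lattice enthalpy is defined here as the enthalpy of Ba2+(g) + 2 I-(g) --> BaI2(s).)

U = -1873.4 kJ/mol

ΔHf° = 1·ΔHsub + 1·(ΣIE) + 1·D(I2) + 2·EA + U
-602.1 = 1·(+180.0) + 1·(+1468.1) + 1·(+213.6) + 2·(-295.2) + U
U = -602.1 − (+1271.3) = -1873.4 kJ/mol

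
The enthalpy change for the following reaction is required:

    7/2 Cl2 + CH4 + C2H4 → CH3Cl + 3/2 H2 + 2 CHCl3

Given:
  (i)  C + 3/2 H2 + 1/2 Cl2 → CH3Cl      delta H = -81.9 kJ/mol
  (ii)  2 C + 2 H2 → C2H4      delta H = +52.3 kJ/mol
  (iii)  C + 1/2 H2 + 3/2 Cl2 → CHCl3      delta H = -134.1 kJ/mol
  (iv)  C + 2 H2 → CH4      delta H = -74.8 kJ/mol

delta H = -327.6 kJ/mol

(i) as written: -81.9 kJ/mol
(ii) reversed: -52.3 kJ/mol
(iii) × 2: (2)·(-134.1) = -268.2 kJ/mol
(iv) reversed: +74.8 kJ/mol
By Hess's law, delta H = (1)·(-81.9) + (-1)·(+52.3) + (2)·(-134.1) + (-1)·(-74.8) = -327.6 kJ/mol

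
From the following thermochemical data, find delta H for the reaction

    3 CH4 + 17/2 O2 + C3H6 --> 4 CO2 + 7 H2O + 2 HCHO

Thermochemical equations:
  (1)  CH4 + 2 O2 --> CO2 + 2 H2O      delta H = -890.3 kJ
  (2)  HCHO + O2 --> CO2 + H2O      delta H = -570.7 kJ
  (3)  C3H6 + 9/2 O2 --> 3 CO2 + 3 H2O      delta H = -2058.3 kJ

delta H = -3587.8 kJ

(1) × 3 (×3 to match 3 CH4 in the target): (3)·(-890.3) = -2670.9 kJ
(2) reversed and × 2 (reverse to put HCHO on the product side; ×2 to match 2 HCHO in the target): (-2)·(-570.7) = +1141.4 kJ
(3) as written (C3H6 already on the reactant side): -2058.3 kJ
Since enthalpy is a state function, delta H = (3)·(-890.3) + (-2)·(-570.7) + (1)·(-2058.3) = -3587.8 kJ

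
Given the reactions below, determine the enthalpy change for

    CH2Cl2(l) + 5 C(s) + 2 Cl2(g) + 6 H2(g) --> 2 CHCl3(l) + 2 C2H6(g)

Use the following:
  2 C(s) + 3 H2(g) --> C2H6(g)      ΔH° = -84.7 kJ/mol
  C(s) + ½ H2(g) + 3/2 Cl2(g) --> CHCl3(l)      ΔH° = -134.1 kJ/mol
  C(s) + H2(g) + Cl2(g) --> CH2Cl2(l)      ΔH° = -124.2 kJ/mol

equation 1 × 2: (2)·(-84.7) = -169.4 kJ/mol
equation 2 × 2: (2)·(-134.1) = -268.2 kJ/mol
equation 3 reversed: +124.2 kJ/mol
Combining the equations, ΔH° = (-169.4) + (-268.2) + (+124.2) = -313.4 kJ/mol

ΔH° = -313.4 kJ/mol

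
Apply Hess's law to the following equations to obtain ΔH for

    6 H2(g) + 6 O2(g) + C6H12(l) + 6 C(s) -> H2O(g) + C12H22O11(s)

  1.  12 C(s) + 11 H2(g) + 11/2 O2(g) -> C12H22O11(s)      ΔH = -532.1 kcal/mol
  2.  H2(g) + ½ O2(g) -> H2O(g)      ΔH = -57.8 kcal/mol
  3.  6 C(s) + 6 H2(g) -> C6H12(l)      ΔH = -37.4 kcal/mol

eq. 1 as written (C12H22O11(s) already on the product side): -532.1 kcal/mol
eq. 2 as written (H2O(g) already on the product side): -57.8 kcal/mol
eq. 3 reversed (reverse to put C6H12(l) on the reactant side): +37.4 kcal/mol
ΔH = (-532.1) + (-57.8) + (+37.4) = -552.5 kcal/mol

ΔH = -552.5 kcal/mol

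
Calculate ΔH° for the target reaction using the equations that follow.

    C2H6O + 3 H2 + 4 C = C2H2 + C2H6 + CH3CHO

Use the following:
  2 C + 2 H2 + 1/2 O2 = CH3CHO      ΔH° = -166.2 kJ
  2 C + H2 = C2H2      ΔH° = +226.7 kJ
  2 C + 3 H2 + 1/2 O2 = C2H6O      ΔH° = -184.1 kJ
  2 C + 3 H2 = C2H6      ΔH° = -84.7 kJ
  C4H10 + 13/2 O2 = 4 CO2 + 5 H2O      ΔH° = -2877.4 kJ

equation 1 as written (CH3CHO already on the product side): -166.2 kJ
equation 2 as written (C2H2 already on the product side): +226.7 kJ
equation 3 reversed (C2H6O must end up as a reactant): +184.1 kJ
equation 4 as written (C2H6 already on the product side): -84.7 kJ
equation 5: not needed (CO2 appears nowhere else).
By Hess's law, ΔH° = (-166.2) + (+226.7) + (+184.1) + (-84.7) = 159.9 kJ

ΔH° = 159.9 kJ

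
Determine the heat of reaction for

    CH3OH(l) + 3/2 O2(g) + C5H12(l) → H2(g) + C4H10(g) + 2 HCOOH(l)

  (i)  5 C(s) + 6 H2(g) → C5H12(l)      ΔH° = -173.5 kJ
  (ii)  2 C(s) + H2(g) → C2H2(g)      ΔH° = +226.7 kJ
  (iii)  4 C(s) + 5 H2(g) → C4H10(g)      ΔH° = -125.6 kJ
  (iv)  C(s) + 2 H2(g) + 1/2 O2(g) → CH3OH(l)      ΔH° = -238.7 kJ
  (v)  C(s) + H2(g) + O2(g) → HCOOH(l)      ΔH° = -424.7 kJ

ΔH° = -562.8 kJ

(i) reversed (C5H12(l) must end up as a reactant): +173.5 kJ
(ii): not needed (C2H2(g) appears nowhere else).
(iii) as written (C4H10(g) already on the product side): -125.6 kJ
(iv) reversed (reverse to put CH3OH(l) on the reactant side): +238.7 kJ
(v) × 2 (scale by 2 for the 2 HCOOH(l)): (2)·(-424.7) = -849.4 kJ
Combining the equations, ΔH° = (-1)·(-173.5) + (1)·(-125.6) + (-1)·(-238.7) + (2)·(-424.7) = -562.8 kJ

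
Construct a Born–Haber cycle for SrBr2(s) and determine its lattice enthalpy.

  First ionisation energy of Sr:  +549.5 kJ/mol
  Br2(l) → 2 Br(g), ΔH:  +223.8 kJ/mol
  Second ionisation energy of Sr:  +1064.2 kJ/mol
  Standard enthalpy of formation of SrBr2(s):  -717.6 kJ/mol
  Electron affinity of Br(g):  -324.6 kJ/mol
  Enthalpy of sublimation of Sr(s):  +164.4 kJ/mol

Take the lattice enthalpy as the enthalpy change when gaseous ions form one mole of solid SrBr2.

ΔHf° = 1·ΔHsub + 1·(ΣIE) + 1·D(Br2) + 2·EA + U
-717.6 = 1·(+164.4) + 1·(+1613.7) + 1·(+223.8) + 2·(-324.6) + U
U = -717.6 − (+1352.7) = -2070.3 kJ/mol

U = -2070.3 kJ/mol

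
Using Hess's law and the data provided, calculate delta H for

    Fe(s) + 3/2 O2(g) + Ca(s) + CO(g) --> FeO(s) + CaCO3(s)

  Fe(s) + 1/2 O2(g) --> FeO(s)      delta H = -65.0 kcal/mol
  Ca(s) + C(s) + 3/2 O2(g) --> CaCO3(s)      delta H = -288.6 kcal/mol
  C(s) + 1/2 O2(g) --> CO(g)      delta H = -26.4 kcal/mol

equation 1 as written (FeO(s) already on the product side): -65.0 kcal/mol
equation 2 as written (CaCO3(s) already on the product side): -288.6 kcal/mol
equation 3 reversed (reverse to put CO(g) on the reactant side): +26.4 kcal/mol
delta H = (-65.0) + (-288.6) + (+26.4) = -327.2 kcal/mol

delta H = -327.2 kcal/mol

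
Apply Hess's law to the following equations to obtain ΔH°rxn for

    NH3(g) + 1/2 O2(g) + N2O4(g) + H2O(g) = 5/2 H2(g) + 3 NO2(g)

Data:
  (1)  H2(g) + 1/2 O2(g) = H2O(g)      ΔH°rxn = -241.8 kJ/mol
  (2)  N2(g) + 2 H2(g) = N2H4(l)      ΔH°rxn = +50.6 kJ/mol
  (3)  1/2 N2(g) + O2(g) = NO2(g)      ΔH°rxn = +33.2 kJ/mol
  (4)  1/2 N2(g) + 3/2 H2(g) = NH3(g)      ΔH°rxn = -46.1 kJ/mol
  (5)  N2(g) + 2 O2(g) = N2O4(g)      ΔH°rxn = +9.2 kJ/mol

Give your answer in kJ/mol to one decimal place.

(1) reversed (reverse to put H2O(g) on the reactant side): +241.8 kJ/mol
(2): not needed (N2H4(l) appears nowhere else).
(3) × 3 (scale by 3 for the 3 NO2(g)): (3)·(+33.2) = +99.6 kJ/mol
(4) reversed (reverse to put NH3(g) on the reactant side): +46.1 kJ/mol
(5) reversed (N2O4(g) must end up as a reactant): -9.2 kJ/mol
ΔH°rxn = (-1)·(-241.8) + (3)·(+33.2) + (-1)·(-46.1) + (-1)·(+9.2) = 378.3 kJ/mol

ΔH°rxn = 378.3 kJ/mol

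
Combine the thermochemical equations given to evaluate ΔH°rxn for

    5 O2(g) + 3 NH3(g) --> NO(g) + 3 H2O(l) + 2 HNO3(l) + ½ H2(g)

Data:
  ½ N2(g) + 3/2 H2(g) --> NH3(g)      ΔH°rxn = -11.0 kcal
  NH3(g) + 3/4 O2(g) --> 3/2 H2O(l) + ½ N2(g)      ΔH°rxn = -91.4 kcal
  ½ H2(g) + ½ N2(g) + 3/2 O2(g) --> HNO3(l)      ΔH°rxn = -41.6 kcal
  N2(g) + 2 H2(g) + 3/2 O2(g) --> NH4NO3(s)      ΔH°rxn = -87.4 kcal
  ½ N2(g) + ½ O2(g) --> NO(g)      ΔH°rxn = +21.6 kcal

ΔH°rxn = -233.4 kcal

equation 1 reversed: +11.0 kcal
equation 2 × 2: (2)·(-91.4) = -182.8 kcal
equation 3 × 2: (2)·(-41.6) = -83.2 kcal
equation 4: not needed.
equation 5 as written: +21.6 kcal
ΔH°rxn = (+11.0) + (-182.8) + (-83.2) + (+21.6) = -233.4 kcal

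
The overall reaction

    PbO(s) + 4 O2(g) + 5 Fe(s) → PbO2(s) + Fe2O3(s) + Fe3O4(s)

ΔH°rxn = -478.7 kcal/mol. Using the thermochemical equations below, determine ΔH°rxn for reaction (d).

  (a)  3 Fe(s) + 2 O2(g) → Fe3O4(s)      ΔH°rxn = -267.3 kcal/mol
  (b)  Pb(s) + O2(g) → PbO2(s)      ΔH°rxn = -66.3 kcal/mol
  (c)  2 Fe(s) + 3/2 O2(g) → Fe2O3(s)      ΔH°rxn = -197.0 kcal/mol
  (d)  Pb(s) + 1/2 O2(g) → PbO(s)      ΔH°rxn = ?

ΔH°rxn = -51.9 kcal/mol

(a) as written (Fe3O4(s) already on the product side): -267.3 kcal/mol
(b) as written (PbO2(s) already on the product side): -66.3 kcal/mol
(c) as written (Fe2O3(s) already on the product side): -197.0 kcal/mol
(d) reversed (reverse to put PbO(s) on the reactant side): contributes −x
-478.7 = (-267.3) + (-66.3) + (-197.0) − x
x = (-478.7 − (-530.6)) / (-1) = -51.9 kcal/mol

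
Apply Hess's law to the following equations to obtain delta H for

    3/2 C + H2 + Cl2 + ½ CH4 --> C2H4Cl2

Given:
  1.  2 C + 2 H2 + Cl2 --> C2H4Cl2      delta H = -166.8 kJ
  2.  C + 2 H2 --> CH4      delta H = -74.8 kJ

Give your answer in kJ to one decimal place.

delta H = -129.4 kJ

eq. 1 as written (C2H4Cl2 already on the product side): -166.8 kJ
eq. 2 reversed and × 1/2 (CH4 must end up as a reactant; ×1/2 to match 1/2 CH4 in the target): (-1/2)·(-74.8) = +37.4 kJ
By Hess's law, delta H = (-166.8) + (+37.4) = -129.4 kJ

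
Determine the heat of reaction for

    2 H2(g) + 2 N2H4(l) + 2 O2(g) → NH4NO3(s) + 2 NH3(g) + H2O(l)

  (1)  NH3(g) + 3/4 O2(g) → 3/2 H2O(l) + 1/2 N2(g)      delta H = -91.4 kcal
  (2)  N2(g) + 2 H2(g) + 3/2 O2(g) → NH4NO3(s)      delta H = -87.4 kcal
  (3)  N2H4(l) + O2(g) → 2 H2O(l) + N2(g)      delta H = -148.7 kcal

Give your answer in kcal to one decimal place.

delta H = -202.0 kcal

(1) reversed and × 2: (-2)·(-91.4) = +182.8 kcal
(2) as written: -87.4 kcal
(3) × 2: (2)·(-148.7) = -297.4 kcal
Summing the manipulated equations, delta H = (-2)·(-91.4) + (1)·(-87.4) + (2)·(-148.7) = -202.0 kcal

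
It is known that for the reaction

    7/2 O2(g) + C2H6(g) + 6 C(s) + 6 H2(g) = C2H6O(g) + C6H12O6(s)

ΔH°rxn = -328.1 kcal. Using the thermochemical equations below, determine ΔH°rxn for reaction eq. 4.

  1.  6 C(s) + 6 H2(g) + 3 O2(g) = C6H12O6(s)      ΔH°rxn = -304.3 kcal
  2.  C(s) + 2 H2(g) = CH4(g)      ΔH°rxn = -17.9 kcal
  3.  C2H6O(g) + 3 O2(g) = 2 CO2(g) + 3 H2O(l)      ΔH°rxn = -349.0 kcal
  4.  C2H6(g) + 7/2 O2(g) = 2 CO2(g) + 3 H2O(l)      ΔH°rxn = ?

eq. 1 as written (C6H12O6(s) already on the product side): -304.3 kcal
eq. 2: not needed (CH4(g) appears nowhere else).
eq. 3 reversed (C2H6O(g) must end up as a product): +349.0 kcal
eq. 4 as written (C2H6(g) already on the reactant side): contributes x
-328.1 = (-304.3) + (+349.0) + x
x = (-328.1 − (+44.7)) / (1) = -372.8 kcal

ΔH°rxn = -372.8 kcal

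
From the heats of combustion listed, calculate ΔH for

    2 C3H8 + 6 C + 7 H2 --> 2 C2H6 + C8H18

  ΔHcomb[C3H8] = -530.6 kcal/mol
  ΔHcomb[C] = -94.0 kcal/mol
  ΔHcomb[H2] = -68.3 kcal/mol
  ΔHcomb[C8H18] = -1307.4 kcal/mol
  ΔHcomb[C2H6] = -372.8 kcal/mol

ΔH = -50.3 kcal/mol

Using ΔH = Σ nΔHc°(reactants) − Σ nΔHc°(products):
= [2·(-530.6) + 6·(-94.0) + 7·(-68.3)] − [2·(-372.8) + 1·(-1307.4)]
= -50.3 kcal/mol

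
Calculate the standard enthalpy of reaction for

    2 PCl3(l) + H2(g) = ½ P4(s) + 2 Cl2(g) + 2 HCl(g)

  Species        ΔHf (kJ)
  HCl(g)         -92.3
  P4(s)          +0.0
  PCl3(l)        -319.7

ΔH°rxn = Σ nΔHf°(products) − Σ nΔHf°(reactants).
Products: 1/2·(+0.0) + 2·(+0.0) + 2·(-92.3) = -184.6
Reactants: 2·(-319.7) + 1·(+0.0) = -639.4
ΔHrxn = (-184.6) − (-639.4) = 454.8 kJ

ΔHrxn = 454.8 kJ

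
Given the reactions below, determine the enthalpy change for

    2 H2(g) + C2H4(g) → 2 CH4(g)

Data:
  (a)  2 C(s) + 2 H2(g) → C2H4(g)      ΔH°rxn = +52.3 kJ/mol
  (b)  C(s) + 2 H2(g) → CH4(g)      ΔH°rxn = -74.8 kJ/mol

ΔH°rxn = -201.9 kJ/mol

(a) reversed (C2H4(g) must end up as a reactant): -52.3 kJ/mol
(b) × 2 (scale by 2 for the 2 CH4(g)): (2)·(-74.8) = -149.6 kJ/mol
Since enthalpy is a state function, ΔH°rxn = (-52.3) + (-149.6) = -201.9 kJ/mol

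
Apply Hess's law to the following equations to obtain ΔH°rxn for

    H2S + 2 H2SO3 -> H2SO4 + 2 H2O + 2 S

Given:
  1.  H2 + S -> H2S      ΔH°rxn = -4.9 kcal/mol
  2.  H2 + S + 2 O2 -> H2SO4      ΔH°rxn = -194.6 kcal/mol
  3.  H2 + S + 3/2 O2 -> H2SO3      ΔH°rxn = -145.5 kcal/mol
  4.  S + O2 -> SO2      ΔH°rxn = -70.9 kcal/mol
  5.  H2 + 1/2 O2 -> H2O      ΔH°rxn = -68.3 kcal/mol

ΔH°rxn = -35.3 kcal/mol

eq. 1 reversed: +4.9 kcal/mol
eq. 2 as written: -194.6 kcal/mol
eq. 3 reversed and × 2: (-2)·(-145.5) = +291.0 kcal/mol
eq. 4: not needed.
eq. 5 × 2: (2)·(-68.3) = -136.6 kcal/mol
Combining the equations, ΔH°rxn = (+4.9) + (-194.6) + (+291.0) + (-136.6) = -35.3 kcal/mol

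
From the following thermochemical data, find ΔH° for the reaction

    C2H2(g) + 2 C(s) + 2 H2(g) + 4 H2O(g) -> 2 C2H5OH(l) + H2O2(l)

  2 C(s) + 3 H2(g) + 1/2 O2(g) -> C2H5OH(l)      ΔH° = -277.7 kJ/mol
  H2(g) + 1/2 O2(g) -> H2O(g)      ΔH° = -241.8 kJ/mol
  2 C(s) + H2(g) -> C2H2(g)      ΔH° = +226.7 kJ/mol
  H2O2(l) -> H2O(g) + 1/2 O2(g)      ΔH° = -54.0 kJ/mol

ΔH° = -2.7 kJ/mol

equation 1 × 2 (×2 to match 2 C2H5OH(l) in the target): (2)·(-277.7) = -555.4 kJ/mol
equation 2 reversed and × 3: (-3)·(-241.8) = +725.4 kJ/mol
equation 3 reversed (reverse to put C2H2(g) on the reactant side): -226.7 kJ/mol
equation 4 reversed (reverse to put H2O2(l) on the product side): +54.0 kJ/mol
Summing the manipulated equations, ΔH° = (2)·(-277.7) + (-3)·(-241.8) + (-1)·(+226.7) + (-1)·(-54.0) = -2.7 kJ/mol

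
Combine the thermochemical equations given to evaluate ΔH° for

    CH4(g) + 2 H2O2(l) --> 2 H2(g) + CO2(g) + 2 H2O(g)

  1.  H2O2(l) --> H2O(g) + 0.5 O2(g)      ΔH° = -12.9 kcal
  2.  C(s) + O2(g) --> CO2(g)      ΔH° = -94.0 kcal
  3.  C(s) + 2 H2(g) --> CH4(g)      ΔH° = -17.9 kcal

ΔH° = -101.9 kcal

eq. 1 × 2 (×2 to match 2 H2O2(l) in the target): (2)·(-12.9) = -25.8 kcal
eq. 2 as written (CO2(g) already on the product side): -94.0 kcal
eq. 3 reversed (CH4(g) must end up as a reactant): +17.9 kcal
ΔH° = (2)·(-12.9) + (1)·(-94.0) + (-1)·(-17.9) = -101.9 kcal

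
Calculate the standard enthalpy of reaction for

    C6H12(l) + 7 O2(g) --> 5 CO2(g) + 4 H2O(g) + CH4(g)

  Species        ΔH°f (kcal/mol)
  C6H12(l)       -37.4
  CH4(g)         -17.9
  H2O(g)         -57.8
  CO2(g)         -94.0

Products: 5·(-94.0) + 4·(-57.8) + 1·(-17.9) = -719.1
Reactants: 1·(-37.4) + 7·(+0.0) = -37.4
ΔHrxn = (-719.1) − (-37.4) = -681.7 kcal/mol

ΔHrxn = -681.7 kcal/mol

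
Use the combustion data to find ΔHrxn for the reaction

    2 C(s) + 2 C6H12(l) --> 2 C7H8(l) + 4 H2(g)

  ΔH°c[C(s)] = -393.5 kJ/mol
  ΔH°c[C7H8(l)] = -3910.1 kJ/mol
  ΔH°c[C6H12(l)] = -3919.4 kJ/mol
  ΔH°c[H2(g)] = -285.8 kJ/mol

ΔHrxn = 337.6 kJ/mol

With combustion enthalpies, reactants minus products:
= [2·(-393.5) + 2·(-3919.4)] − [2·(-3910.1) + 4·(-285.8)]
= 337.6 kJ/mol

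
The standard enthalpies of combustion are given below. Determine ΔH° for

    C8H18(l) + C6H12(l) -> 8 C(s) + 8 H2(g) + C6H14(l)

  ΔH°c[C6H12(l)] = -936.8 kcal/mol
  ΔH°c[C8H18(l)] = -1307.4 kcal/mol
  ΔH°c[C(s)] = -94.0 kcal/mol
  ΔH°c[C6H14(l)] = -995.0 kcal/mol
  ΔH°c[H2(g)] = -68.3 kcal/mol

With combustion enthalpies, reactants minus products:
= [1·(-1307.4) + 1·(-936.8)] − [8·(-94.0) + 8·(-68.3) + 1·(-995.0)]
= 49.2 kcal/mol

ΔH° = 49.2 kcal/mol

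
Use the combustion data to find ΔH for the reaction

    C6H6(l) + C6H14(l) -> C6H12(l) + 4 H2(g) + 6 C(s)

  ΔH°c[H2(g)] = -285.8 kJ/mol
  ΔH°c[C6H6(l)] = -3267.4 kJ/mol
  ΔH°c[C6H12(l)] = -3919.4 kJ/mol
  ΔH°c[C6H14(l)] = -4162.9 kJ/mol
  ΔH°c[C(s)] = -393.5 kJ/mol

With combustion enthalpies, reactants minus products:
= [1·(-3267.4) + 1·(-4162.9)] − [1·(-3919.4) + 4·(-285.8) + 6·(-393.5)]
= -6.7 kJ/mol

ΔH = -6.7 kJ/mol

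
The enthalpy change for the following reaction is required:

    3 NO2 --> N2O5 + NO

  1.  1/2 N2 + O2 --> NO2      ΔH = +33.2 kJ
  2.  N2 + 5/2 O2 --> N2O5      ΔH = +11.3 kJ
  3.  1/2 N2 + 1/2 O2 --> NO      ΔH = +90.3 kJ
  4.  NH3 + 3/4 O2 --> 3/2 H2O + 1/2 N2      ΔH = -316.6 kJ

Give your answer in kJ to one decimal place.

ΔH = 2.0 kJ

eq. 1 reversed and × 3 (reverse to put NO2 on the reactant side; ×3 to match 3 NO2 in the target): (-3)·(+33.2) = -99.6 kJ
eq. 2 as written (N2O5 already on the product side): +11.3 kJ
eq. 3 as written (NO already on the product side): +90.3 kJ
eq. 4: not needed (NH3 appears nowhere else).
ΔH = (-3)·(+33.2) + (1)·(+11.3) + (1)·(+90.3) = 2.0 kJ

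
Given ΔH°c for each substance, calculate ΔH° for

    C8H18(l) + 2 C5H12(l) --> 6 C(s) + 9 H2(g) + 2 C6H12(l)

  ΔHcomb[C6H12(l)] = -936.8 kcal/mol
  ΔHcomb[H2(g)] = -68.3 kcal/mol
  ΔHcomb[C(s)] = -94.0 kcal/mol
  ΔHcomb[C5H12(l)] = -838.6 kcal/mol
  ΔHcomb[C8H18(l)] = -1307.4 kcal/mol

Using ΔH = Σ nΔHc°(reactants) − Σ nΔHc°(products):
= [1·(-1307.4) + 2·(-838.6)] − [6·(-94.0) + 9·(-68.3) + 2·(-936.8)]
= 67.7 kcal/mol

ΔH° = 67.7 kcal/mol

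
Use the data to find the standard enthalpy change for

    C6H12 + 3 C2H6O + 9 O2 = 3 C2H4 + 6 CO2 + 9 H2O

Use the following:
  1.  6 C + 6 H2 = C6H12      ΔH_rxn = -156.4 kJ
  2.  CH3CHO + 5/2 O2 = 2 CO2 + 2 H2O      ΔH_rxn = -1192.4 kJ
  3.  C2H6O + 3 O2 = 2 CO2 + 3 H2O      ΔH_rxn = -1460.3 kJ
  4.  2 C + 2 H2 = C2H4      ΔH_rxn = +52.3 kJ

eq. 1 reversed (reverse to put C6H12 on the reactant side): +156.4 kJ
eq. 2: not needed (CH3CHO appears nowhere else).
eq. 3 × 3 (×3 to match 3 C2H6O in the target): (3)·(-1460.3) = -4380.9 kJ
eq. 4 × 3 (×3 to match 3 C2H4 in the target): (3)·(+52.3) = +156.9 kJ
ΔH_rxn = (+156.4) + (-4380.9) + (+156.9) = -4067.6 kJ

ΔH_rxn = -4067.6 kJ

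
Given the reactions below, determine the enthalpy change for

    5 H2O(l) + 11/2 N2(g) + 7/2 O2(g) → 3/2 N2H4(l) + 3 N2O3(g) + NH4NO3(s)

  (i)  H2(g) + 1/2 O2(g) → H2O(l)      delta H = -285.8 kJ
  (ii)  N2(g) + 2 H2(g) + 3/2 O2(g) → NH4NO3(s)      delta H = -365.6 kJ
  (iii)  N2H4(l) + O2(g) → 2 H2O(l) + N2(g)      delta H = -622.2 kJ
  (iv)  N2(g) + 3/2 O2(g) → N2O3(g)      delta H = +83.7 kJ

delta H = 1390.4 kJ

(i) reversed and × 2: (-2)·(-285.8) = +571.6 kJ
(ii) as written (NH4NO3(s) already on the product side): -365.6 kJ
(iii) reversed and × 3/2 (N2H4(l) must end up as a product; ×3/2 to match 3/2 N2H4(l) in the target): (-3/2)·(-622.2) = +933.3 kJ
(iv) × 3 (scale by 3 for the 3 N2O3(g)): (3)·(+83.7) = +251.1 kJ
delta H = (-2)·(-285.8) + (1)·(-365.6) + (-3/2)·(-622.2) + (3)·(+83.7) = 1390.4 kJ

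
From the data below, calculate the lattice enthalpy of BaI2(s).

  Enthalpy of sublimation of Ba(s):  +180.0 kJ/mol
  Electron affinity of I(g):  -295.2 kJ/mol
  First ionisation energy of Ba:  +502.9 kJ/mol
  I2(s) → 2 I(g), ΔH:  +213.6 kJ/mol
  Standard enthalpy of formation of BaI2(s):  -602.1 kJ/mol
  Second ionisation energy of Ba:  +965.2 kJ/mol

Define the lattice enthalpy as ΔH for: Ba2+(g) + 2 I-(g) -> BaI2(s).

U = -1873.4 kJ/mol

ΔHf° = 1·ΔHsub + 1·(ΣIE) + 1·D(I2) + 2·EA + U
-602.1 = 1·(+180.0) + 1·(+1468.1) + 1·(+213.6) + 2·(-295.2) + U
U = -602.1 − (+1271.3) = -1873.4 kJ/mol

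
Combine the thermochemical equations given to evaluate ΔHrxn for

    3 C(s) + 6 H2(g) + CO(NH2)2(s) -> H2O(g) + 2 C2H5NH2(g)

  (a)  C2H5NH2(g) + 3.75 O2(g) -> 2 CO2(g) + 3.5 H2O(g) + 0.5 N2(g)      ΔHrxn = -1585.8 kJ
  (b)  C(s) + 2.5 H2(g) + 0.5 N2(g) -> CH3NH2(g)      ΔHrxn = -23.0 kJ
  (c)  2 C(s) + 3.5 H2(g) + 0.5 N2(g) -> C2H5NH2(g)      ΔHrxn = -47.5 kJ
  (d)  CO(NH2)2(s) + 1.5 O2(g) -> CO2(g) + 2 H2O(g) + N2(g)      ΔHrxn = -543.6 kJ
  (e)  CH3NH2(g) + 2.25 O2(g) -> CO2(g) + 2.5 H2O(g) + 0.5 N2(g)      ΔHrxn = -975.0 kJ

(a) reversed: +1585.8 kJ
(b) as written: -23.0 kJ
(c) as written: -47.5 kJ
(d) as written (CO(NH2)2(s) already on the reactant side): -543.6 kJ
(e) as written: -975.0 kJ
By Hess's law, ΔHrxn = (-1)·(-1585.8) + (1)·(-23.0) + (1)·(-47.5) + (1)·(-543.6) + (1)·(-975.0) = -3.3 kJ

ΔHrxn = -3.3 kJ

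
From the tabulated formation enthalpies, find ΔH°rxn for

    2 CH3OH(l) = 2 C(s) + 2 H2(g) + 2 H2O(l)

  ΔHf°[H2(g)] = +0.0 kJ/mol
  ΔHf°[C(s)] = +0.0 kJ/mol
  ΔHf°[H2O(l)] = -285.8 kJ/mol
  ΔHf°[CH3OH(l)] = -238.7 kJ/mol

Products: 2·(+0.0) + 2·(+0.0) + 2·(-285.8) = -571.6
Reactants: 2·(-238.7) = -477.4
ΔH°rxn = (-571.6) − (-477.4) = -94.2 kJ/mol

ΔH°rxn = -94.2 kJ/mol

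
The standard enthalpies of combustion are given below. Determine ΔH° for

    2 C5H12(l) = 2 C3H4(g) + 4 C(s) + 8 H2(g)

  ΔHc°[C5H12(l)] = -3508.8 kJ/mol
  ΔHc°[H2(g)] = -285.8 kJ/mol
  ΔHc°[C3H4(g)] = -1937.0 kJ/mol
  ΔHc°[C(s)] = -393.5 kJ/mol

ΔH° = 716.8 kJ/mol

Using ΔH = Σ nΔHc°(reactants) − Σ nΔHc°(products):
= [2·(-3508.8)] − [2·(-1937.0) + 4·(-393.5) + 8·(-285.8)]
= 716.8 kJ/mol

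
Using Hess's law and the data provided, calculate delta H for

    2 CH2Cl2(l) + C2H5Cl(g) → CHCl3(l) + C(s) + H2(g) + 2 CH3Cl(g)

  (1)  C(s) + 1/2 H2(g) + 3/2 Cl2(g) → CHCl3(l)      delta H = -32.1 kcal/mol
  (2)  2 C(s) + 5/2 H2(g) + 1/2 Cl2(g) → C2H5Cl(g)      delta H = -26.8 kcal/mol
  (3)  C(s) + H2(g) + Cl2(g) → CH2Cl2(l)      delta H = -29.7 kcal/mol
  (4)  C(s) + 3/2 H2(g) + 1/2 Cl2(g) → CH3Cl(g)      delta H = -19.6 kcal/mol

(1) as written (CHCl3(l) already on the product side): -32.1 kcal/mol
(2) reversed (reverse to put C2H5Cl(g) on the reactant side): +26.8 kcal/mol
(3) reversed and × 2 (reverse to put CH2Cl2(l) on the reactant side; ×2 to match 2 CH2Cl2(l) in the target): (-2)·(-29.7) = +59.4 kcal/mol
(4) × 2 (×2 to match 2 CH3Cl(g) in the target): (2)·(-19.6) = -39.2 kcal/mol
Combining the equations, delta H = (1)·(-32.1) + (-1)·(-26.8) + (-2)·(-29.7) + (2)·(-19.6) = 14.9 kcal/mol

delta H = 14.9 kcal/mol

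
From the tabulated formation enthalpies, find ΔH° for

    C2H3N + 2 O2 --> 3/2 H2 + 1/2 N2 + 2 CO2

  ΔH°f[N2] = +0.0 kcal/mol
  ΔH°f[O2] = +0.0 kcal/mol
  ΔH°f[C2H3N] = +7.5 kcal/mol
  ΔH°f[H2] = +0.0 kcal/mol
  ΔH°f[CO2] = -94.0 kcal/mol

ΔH° = -195.5 kcal/mol

Products: 3/2·(+0.0) + 1/2·(+0.0) + 2·(-94.0) = -188.0
Reactants: 1·(+7.5) + 2·(+0.0) = +7.5
ΔH° = (-188.0) − (+7.5) = -195.5 kcal/mol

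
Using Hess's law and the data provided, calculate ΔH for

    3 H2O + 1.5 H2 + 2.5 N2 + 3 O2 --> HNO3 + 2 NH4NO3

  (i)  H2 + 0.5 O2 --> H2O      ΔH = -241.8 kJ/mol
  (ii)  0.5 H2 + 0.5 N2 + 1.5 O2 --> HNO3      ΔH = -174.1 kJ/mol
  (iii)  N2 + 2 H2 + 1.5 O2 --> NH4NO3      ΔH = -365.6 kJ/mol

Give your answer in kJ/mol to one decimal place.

(i) reversed and × 3 (reverse to put H2O on the reactant side; scale by 3 for the 3 H2O): (-3)·(-241.8) = +725.4 kJ/mol
(ii) as written (HNO3 already on the product side): -174.1 kJ/mol
(iii) × 2 (scale by 2 for the 2 NH4NO3): (2)·(-365.6) = -731.2 kJ/mol
Summing the manipulated equations, ΔH = (+725.4) + (-174.1) + (-731.2) = -179.9 kJ/mol

ΔH = -179.9 kJ/mol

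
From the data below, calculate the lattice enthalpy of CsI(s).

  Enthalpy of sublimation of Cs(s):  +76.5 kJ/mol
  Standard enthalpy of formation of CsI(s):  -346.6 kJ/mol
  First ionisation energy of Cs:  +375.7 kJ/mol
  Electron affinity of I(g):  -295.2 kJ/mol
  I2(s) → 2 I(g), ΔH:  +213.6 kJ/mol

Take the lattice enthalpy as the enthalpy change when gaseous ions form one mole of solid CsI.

U = -610.4 kJ/mol

ΔHf° = 1·ΔHsub + 1·(ΣIE) + 1/2·D(I2) + 1·EA + U
-346.6 = 1·(+76.5) + 1·(+375.7) + 1/2·(+213.6) + 1·(-295.2) + U
U = -346.6 − (+263.8) = -610.4 kJ/mol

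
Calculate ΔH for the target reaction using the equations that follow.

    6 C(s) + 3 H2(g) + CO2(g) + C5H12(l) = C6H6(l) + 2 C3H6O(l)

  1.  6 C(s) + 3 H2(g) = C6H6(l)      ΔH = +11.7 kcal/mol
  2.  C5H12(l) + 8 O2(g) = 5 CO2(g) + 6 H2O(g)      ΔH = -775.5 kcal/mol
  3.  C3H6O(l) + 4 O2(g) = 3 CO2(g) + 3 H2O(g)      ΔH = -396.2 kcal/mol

eq. 1 as written: +11.7 kcal/mol
eq. 2 as written: -775.5 kcal/mol
eq. 3 reversed and × 2: (-2)·(-396.2) = +792.4 kcal/mol
Summing the manipulated equations, ΔH = (+11.7) + (-775.5) + (+792.4) = 28.6 kcal/mol

ΔH = 28.6 kcal/mol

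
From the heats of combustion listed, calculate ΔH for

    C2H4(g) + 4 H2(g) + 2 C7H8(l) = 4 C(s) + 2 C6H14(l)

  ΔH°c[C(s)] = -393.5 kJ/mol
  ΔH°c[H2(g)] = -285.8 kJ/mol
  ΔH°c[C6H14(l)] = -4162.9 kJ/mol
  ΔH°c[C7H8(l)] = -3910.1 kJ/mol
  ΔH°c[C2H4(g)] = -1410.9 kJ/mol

ΔH = -474.5 kJ/mol

With combustion enthalpies, reactants minus products:
= [1·(-1410.9) + 4·(-285.8) + 2·(-3910.1)] − [4·(-393.5) + 2·(-4162.9)]
= -474.5 kJ/mol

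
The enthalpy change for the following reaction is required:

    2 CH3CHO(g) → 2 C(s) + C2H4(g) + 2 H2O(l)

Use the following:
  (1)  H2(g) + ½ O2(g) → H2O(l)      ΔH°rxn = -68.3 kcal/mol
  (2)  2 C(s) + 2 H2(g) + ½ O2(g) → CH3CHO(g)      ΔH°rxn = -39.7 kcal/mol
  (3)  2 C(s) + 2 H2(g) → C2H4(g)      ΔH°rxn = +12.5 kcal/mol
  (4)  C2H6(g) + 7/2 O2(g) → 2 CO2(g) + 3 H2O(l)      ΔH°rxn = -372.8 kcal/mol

(1) × 2: (2)·(-68.3) = -136.6 kcal/mol
(2) reversed and × 2 (reverse to put CH3CHO(g) on the reactant side; ×2 to match 2 CH3CHO(g) in the target): (-2)·(-39.7) = +79.4 kcal/mol
(3) as written (C2H4(g) already on the product side): +12.5 kcal/mol
(4): not needed (CO2(g) appears nowhere else).
ΔH°rxn = (2)·(-68.3) + (-2)·(-39.7) + (1)·(+12.5) = -44.7 kcal/mol

ΔH°rxn = -44.7 kcal/mol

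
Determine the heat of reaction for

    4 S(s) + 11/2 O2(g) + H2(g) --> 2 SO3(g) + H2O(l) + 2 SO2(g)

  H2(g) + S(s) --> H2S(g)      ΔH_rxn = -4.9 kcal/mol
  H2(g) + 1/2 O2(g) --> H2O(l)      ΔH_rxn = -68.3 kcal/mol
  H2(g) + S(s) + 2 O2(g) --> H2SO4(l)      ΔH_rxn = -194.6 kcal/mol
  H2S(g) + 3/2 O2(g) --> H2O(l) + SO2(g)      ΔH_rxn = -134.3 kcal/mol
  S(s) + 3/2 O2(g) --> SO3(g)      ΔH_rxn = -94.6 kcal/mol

ΔH_rxn = -399.3 kcal/mol

equation 1 × 2: (2)·(-4.9) = -9.8 kcal/mol
equation 2 reversed: +68.3 kcal/mol
equation 3: not needed (H2SO4(l) appears nowhere else).
equation 4 × 2 (×2 to match 2 SO2(g) in the target): (2)·(-134.3) = -268.6 kcal/mol
equation 5 × 2 (scale by 2 for the 2 SO3(g)): (2)·(-94.6) = -189.2 kcal/mol
ΔH_rxn = (2)·(-4.9) + (-1)·(-68.3) + (2)·(-134.3) + (2)·(-94.6) = -399.3 kcal/mol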